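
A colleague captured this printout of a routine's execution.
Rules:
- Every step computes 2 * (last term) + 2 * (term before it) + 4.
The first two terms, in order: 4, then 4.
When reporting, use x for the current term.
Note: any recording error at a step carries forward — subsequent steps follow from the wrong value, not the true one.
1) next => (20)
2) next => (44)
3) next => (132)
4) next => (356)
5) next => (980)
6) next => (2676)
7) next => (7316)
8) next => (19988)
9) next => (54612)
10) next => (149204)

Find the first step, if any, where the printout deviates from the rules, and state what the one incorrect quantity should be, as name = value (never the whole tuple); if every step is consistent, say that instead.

Recomputing the run from the initial state:
step 1: x = 20
step 2: x = 52
step 3: x = 148
step 4: x = 404
step 5: x = 1108
step 6: x = 3028
step 7: x = 8276
step 8: x = 22612
step 9: x = 61780
step 10: x = 168788
The first disagreement with the printout is at step 2, where the value should be x = 52.

step 2, x = 52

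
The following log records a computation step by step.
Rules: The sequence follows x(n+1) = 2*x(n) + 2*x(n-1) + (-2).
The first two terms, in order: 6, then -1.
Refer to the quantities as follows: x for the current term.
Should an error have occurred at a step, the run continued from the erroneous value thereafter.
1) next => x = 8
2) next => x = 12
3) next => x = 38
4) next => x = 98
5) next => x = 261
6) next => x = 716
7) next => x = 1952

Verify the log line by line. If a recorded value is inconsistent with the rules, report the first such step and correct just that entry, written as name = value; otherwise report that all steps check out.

step 5, x = 270

step 1: x = 2*(-1) + (2)*(6) + (-2) = 8 -> in agreement
step 2: x = 2*(8) + (2)*(-1) + (-2) = 12 -> no discrepancy
step 3: x = 2*(12) + (2)*(8) + (-2) = 38 -> no discrepancy
step 4: x = 2*(38) + (2)*(12) + (-2) = 98 -> no discrepancy
step 5: x = 2*(98) + (2)*(38) + (-2) = 270 -> a discrepancy with the log
First deviation found at step 5; the corrected entry is x = 270.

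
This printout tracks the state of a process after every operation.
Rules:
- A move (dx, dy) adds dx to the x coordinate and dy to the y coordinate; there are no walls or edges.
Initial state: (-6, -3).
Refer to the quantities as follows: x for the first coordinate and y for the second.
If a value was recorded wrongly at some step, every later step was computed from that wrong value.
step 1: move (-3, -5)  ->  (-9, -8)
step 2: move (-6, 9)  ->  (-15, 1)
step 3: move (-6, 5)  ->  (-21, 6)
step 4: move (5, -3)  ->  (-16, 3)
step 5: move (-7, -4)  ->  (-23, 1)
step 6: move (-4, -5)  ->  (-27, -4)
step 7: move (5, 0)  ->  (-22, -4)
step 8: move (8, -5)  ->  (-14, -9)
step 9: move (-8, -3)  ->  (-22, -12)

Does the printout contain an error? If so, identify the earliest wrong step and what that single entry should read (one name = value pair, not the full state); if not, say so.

Step 1: x = -6 + (-3) = -9, y = -3 + (-5) = -8 — checks out.
Step 2: x = -9 + (-6) = -15, y = -8 + (9) = 1 — agrees with the printout.
Step 3: x = -15 + (-6) = -21, y = 1 + (5) = 6 — in agreement.
Step 4: x = -21 + (5) = -16, y = 6 + (-3) = 3 — exactly as logged.
Step 5: x = -16 + (-7) = -23, y = 3 + (-4) = -1 — the recorded entry deviates here.
Conclusion: step 5 carries the first error; the entry should be y = -1.

step 5, y = -1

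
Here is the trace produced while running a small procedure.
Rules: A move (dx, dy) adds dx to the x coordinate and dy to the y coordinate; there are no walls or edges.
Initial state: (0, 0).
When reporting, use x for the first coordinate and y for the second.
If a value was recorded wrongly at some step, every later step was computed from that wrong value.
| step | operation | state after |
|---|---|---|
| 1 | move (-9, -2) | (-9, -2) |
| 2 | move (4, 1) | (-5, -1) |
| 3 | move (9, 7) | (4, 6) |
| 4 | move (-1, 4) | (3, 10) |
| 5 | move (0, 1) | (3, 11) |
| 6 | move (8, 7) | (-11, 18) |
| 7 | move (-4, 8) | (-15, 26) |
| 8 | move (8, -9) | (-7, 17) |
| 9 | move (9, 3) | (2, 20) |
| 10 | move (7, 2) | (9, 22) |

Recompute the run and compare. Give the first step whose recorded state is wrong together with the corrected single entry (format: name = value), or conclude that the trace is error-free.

Step 1: x = 0 + (-9) = -9, y = 0 + (-2) = -2 — checks out.
Step 2: x = -9 + (4) = -5, y = -2 + (1) = -1 — exactly as logged.
Step 3: x = -5 + (9) = 4, y = -1 + (7) = 6 — same as recorded.
Step 4: x = 4 + (-1) = 3, y = 6 + (4) = 10 — exactly as logged.
Step 5: x = 3 + (0) = 3, y = 10 + (1) = 11 — same as recorded.
Step 6: x = 3 + (8) = 11, y = 11 + (7) = 18 — this is not what the trace shows.
Conclusion: step 6 carries the first error; the entry should be x = 11.

step 6, x = 11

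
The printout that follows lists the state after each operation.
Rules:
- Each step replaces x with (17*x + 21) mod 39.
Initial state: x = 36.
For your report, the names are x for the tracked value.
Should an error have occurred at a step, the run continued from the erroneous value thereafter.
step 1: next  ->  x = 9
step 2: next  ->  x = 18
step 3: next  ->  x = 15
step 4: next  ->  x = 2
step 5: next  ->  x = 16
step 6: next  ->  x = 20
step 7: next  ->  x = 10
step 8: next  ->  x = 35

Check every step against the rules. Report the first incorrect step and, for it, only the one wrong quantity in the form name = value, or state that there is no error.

step 4, x = 3

Recomputing the run from the initial state:
step 1: x = 9
step 2: x = 18
step 3: x = 15
step 4: x = 3
step 5: x = 33
step 6: x = 36
step 7: x = 9
step 8: x = 18
The first disagreement with the printout is at step 4, where the value should be x = 3.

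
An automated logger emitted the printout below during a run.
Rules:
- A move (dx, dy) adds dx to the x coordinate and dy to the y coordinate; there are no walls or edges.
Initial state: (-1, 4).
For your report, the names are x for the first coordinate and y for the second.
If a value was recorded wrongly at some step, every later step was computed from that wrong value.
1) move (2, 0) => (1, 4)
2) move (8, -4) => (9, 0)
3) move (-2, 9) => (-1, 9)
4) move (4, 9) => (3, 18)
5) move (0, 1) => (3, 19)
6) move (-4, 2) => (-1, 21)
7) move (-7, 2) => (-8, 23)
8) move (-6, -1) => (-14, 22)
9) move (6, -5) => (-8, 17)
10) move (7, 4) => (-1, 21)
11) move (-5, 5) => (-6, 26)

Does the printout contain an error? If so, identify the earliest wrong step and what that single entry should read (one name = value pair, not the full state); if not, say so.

step 3, x = 7

step 1: x = -1 + (2) = 1, y = 4 + (0) = 4 -> in agreement
step 2: x = 1 + (8) = 9, y = 4 + (-4) = 0 -> consistent with the printout
step 3: x = 9 + (-2) = 7, y = 0 + (9) = 9 -> a discrepancy with the printout
So the first discrepancy is step 3, where the right value is x = 7.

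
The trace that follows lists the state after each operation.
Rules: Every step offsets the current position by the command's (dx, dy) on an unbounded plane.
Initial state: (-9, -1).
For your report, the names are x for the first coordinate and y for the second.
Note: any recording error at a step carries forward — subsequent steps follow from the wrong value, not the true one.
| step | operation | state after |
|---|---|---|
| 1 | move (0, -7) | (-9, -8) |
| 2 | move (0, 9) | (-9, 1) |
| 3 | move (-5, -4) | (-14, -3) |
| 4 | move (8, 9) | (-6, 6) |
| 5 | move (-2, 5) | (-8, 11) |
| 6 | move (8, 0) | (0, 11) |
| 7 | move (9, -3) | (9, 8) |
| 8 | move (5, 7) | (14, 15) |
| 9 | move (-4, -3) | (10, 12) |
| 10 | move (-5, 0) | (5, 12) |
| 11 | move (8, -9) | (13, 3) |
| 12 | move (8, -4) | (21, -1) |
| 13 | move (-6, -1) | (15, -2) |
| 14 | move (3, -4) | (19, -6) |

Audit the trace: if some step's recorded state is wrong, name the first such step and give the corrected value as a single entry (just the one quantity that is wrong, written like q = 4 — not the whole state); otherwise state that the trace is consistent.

Recomputing the run from the initial state:
step 1: x = -9, y = -8
step 2: x = -9, y = 1
step 3: x = -14, y = -3
step 4: x = -6, y = 6
step 5: x = -8, y = 11
step 6: x = 0, y = 11
step 7: x = 9, y = 8
step 8: x = 14, y = 15
step 9: x = 10, y = 12
step 10: x = 5, y = 12
step 11: x = 13, y = 3
step 12: x = 21, y = -1
step 13: x = 15, y = -2
step 14: x = 18, y = -6
The first disagreement with the trace is at step 14, where the value should be x = 18.

step 14, x = 18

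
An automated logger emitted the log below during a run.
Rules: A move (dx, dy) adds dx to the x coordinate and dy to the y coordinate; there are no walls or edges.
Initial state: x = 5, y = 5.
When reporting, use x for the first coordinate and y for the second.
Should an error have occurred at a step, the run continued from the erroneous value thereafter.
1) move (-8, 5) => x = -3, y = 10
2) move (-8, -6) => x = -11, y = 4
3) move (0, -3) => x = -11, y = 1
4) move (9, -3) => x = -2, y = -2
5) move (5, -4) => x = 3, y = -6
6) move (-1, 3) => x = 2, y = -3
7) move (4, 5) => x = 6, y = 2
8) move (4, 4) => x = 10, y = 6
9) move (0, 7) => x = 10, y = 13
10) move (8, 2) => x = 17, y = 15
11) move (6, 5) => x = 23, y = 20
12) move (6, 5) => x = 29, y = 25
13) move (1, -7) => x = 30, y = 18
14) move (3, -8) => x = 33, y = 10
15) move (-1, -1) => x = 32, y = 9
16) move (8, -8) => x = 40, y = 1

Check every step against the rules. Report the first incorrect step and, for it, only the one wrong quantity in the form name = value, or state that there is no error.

Recomputing the run from the initial state:
step 1: x = -3, y = 10
step 2: x = -11, y = 4
step 3: x = -11, y = 1
step 4: x = -2, y = -2
step 5: x = 3, y = -6
step 6: x = 2, y = -3
step 7: x = 6, y = 2
step 8: x = 10, y = 6
step 9: x = 10, y = 13
step 10: x = 18, y = 15
step 11: x = 24, y = 20
step 12: x = 30, y = 25
step 13: x = 31, y = 18
step 14: x = 34, y = 10
step 15: x = 33, y = 9
step 16: x = 41, y = 1
The first disagreement with the log is at step 10, where the value should be x = 18.

step 10, x = 18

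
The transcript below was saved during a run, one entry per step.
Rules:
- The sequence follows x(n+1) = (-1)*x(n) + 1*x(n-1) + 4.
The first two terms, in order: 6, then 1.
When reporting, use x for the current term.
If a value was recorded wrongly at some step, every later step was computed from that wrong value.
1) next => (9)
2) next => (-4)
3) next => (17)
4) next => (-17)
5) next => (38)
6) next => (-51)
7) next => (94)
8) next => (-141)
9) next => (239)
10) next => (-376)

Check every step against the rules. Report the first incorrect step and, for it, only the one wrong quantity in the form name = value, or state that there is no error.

step 7, x = 93

Recomputing the run from the initial state:
step 1: x = 9
step 2: x = -4
step 3: x = 17
step 4: x = -17
step 5: x = 38
step 6: x = -51
step 7: x = 93
step 8: x = -140
step 9: x = 237
step 10: x = -373
The first disagreement with the transcript is at step 7, where the value should be x = 93.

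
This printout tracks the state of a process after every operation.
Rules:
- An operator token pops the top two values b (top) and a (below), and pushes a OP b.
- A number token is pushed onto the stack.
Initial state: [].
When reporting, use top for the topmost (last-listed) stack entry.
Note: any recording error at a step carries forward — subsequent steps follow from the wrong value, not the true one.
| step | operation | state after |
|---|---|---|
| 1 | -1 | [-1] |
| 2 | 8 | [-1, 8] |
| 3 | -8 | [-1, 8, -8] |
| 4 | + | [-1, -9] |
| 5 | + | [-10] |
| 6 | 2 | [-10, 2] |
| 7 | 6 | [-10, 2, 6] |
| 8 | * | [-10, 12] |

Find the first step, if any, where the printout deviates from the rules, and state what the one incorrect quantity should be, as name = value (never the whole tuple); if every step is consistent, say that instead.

step 4, top = 0

Recomputing the run from the initial state:
step 1: [-1]
step 2: [-1, 8]
step 3: [-1, 8, -8]
step 4: [-1, 0]
step 5: [-1]
step 6: [-1, 2]
step 7: [-1, 2, 6]
step 8: [-1, 12]
The first disagreement with the printout is at step 4, where the value should be top = 0.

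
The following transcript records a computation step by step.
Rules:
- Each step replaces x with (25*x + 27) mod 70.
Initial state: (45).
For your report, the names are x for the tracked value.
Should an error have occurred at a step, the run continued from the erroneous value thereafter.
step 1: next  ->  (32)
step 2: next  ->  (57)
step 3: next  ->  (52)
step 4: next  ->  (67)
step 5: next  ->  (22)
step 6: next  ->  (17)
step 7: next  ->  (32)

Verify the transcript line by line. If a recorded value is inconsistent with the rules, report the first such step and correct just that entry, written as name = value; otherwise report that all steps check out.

no error

step 1: x = (25*45 + 27) mod 70 = 32 -> agrees with the transcript
step 2: x = (25*32 + 27) mod 70 = 57 -> agrees with the transcript
step 3: x = (25*57 + 27) mod 70 = 52 -> same as recorded
step 4: x = (25*52 + 27) mod 70 = 67 -> same as recorded
step 5: x = (25*67 + 27) mod 70 = 22 -> matches
step 6: x = (25*22 + 27) mod 70 = 17 -> same as recorded
step 7: x = (25*17 + 27) mod 70 = 32 -> consistent with the transcript
All steps check out; nothing to correct.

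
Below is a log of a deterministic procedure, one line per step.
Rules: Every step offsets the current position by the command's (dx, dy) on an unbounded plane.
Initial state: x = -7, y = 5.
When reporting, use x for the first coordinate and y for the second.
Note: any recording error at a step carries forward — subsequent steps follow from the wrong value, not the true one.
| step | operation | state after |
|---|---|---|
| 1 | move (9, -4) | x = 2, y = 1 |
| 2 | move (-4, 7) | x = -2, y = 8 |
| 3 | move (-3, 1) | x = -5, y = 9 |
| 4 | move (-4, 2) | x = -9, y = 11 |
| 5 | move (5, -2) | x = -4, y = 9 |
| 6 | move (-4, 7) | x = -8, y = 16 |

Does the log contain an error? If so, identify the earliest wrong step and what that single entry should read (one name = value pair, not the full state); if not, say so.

Recomputing the run from the initial state:
step 1: x = 2, y = 1
step 2: x = -2, y = 8
step 3: x = -5, y = 9
step 4: x = -9, y = 11
step 5: x = -4, y = 9
step 6: x = -8, y = 16
This matches the log at every step.

no error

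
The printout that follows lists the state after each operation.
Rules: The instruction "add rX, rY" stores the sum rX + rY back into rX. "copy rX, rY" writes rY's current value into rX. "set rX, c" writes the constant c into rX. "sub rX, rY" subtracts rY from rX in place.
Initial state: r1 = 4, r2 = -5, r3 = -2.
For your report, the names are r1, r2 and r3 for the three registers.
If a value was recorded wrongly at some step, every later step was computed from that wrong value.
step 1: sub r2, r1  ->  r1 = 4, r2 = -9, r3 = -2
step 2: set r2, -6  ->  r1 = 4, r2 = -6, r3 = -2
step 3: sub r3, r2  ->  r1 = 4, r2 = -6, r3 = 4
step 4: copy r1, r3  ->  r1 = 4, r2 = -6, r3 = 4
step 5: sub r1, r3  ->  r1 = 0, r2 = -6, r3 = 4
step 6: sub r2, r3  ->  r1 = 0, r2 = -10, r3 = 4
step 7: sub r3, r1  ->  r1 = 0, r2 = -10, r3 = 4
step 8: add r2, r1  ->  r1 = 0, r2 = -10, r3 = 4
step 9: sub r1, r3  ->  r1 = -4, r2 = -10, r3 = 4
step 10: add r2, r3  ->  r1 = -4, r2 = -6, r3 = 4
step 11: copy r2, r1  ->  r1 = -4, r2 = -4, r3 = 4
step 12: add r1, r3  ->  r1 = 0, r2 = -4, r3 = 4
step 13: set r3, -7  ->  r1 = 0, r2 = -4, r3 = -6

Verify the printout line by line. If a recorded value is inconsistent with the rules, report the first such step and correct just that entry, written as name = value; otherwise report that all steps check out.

step 13, r3 = -7

step 1: r2 = -5 - 4 = -9 -> consistent with the printout
step 2: r2 = -6 -> checks out
step 3: r3 = -2 - -6 = 4 -> in agreement
step 4: r1 = 4 -> no discrepancy
step 5: r1 = 4 - 4 = 0 -> agrees with the printout
step 6: r2 = -6 - 4 = -10 -> matches
step 7: r3 = 4 - 0 = 4 -> checks out
step 8: r2 = -10 + 0 = -10 -> consistent with the printout
step 9: r1 = 0 - 4 = -4 -> same as recorded
step 10: r2 = -10 + 4 = -6 -> consistent with the printout
step 11: r2 = -4 -> checks out
step 12: r1 = -4 + 4 = 0 -> in agreement
step 13: r3 = -7 -> the recorded entry deviates here
The earliest wrong entry is at step 13: it should read r3 = -7.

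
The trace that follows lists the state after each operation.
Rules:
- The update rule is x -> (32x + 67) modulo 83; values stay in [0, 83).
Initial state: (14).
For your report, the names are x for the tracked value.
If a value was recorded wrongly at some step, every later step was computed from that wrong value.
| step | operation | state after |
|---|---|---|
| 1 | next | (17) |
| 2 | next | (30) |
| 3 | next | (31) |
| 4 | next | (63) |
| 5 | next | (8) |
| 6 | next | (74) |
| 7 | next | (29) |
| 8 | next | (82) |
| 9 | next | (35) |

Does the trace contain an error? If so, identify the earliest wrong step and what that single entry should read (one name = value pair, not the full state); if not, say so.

step 1: x = (32*14 + 67) mod 83 = 17 -> consistent with the trace
step 2: x = (32*17 + 67) mod 83 = 30 -> verified
step 3: x = (32*30 + 67) mod 83 = 31 -> checks out
step 4: x = (32*31 + 67) mod 83 = 63 -> same as recorded
step 5: x = (32*63 + 67) mod 83 = 8 -> confirmed correct
step 6: x = (32*8 + 67) mod 83 = 74 -> consistent with the trace
step 7: x = (32*74 + 67) mod 83 = 28 -> a discrepancy with the trace
The earliest wrong entry is at step 7: it should read x = 28.

step 7, x = 28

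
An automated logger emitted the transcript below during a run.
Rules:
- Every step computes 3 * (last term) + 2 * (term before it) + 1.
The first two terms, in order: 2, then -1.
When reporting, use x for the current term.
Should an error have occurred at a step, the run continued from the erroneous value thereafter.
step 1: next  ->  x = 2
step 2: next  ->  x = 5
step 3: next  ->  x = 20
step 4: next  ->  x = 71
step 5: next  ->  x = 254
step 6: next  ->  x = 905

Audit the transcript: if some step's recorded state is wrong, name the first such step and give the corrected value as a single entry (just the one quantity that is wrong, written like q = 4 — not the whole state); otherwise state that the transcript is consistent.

no error

Step 1: x = 3*(-1) + (2)*(2) + (1) = 2 — agrees with the transcript.
Step 2: x = 3*(2) + (2)*(-1) + (1) = 5 — exactly as logged.
Step 3: x = 3*(5) + (2)*(2) + (1) = 20 — in agreement.
Step 4: x = 3*(20) + (2)*(5) + (1) = 71 — checks out.
Step 5: x = 3*(71) + (2)*(20) + (1) = 254 — consistent with the transcript.
Step 6: x = 3*(254) + (2)*(71) + (1) = 905 — in agreement.
No step deviates from the rules.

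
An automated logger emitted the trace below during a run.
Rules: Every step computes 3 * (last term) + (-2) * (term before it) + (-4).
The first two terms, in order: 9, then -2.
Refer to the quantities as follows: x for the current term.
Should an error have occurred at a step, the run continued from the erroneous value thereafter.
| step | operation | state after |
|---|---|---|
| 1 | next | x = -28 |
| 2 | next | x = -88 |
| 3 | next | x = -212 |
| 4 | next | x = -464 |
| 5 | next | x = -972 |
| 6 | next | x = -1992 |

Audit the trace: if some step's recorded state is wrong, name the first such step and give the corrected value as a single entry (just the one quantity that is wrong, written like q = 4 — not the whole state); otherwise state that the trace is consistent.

Step 1: x = 3*(-2) + (-2)*(9) + (-4) = -28 — checks out.
Step 2: x = 3*(-28) + (-2)*(-2) + (-4) = -84 — a discrepancy with the trace.
That makes step 2 the first incorrect line — x = -84 is what it should show.

step 2, x = -84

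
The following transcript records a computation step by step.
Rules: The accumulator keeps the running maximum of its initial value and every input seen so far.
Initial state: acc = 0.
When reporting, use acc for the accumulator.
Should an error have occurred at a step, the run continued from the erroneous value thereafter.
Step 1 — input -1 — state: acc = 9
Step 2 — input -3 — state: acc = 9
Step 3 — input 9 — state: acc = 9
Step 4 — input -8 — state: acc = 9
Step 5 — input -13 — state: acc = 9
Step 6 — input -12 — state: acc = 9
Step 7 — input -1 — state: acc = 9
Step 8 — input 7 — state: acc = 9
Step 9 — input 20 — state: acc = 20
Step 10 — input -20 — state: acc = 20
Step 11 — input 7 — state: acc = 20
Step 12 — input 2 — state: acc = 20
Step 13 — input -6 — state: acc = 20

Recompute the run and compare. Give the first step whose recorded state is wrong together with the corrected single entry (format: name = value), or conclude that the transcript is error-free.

step 1, acc = 0

step 1: acc = max(0, -1) = 0 -> this is not what the transcript shows
Conclusion: step 1 carries the first error; the entry should be acc = 0.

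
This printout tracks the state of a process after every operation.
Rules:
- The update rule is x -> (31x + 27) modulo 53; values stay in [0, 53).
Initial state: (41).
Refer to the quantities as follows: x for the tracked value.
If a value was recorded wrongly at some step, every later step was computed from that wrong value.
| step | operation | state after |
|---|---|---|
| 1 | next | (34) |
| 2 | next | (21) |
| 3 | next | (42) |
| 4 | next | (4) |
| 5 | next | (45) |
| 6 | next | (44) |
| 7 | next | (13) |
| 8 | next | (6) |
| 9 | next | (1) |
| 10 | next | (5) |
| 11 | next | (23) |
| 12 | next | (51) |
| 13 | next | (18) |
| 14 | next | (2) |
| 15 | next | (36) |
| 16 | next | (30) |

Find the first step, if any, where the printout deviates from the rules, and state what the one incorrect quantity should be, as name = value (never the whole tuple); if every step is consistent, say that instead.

step 1, x = 26

Recomputing the run from the initial state:
step 1: x = 26
step 2: x = 38
step 3: x = 39
step 4: x = 17
step 5: x = 24
step 6: x = 29
step 7: x = 25
step 8: x = 7
step 9: x = 32
step 10: x = 12
step 11: x = 28
step 12: x = 47
step 13: x = 0
step 14: x = 27
step 15: x = 16
step 16: x = 46
The first disagreement with the printout is at step 1, where the value should be x = 26.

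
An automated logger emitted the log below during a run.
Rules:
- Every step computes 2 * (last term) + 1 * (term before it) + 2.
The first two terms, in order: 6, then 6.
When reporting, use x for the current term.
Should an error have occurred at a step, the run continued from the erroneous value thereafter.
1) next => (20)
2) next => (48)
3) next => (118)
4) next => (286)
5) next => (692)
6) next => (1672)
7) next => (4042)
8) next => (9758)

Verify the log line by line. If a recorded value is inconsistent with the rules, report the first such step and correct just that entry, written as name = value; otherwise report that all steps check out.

step 7, x = 4038

1. x = 2*(6) + (1)*(6) + (2) = 20 (no discrepancy)
2. x = 2*(20) + (1)*(6) + (2) = 48 (consistent with the log)
3. x = 2*(48) + (1)*(20) + (2) = 118 (confirmed correct)
4. x = 2*(118) + (1)*(48) + (2) = 286 (verified)
5. x = 2*(286) + (1)*(118) + (2) = 692 (in agreement)
6. x = 2*(692) + (1)*(286) + (2) = 1672 (agrees with the log)
7. x = 2*(1672) + (1)*(692) + (2) = 4038 (the log disagrees here)
Conclusion: step 7 carries the first error; the entry should be x = 4038.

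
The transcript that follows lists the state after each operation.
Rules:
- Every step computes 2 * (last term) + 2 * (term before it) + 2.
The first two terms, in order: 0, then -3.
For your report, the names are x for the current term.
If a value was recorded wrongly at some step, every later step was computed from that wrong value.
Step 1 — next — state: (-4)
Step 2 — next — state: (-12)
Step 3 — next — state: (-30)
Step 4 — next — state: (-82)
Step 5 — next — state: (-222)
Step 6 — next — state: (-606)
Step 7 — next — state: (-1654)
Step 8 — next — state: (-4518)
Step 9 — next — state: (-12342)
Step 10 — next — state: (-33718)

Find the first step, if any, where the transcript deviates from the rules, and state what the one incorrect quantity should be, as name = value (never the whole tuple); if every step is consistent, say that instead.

no error

Step 1: x = 2*(-3) + (2)*(0) + (2) = -4 — matches.
Step 2: x = 2*(-4) + (2)*(-3) + (2) = -12 — verified.
Step 3: x = 2*(-12) + (2)*(-4) + (2) = -30 — checks out.
Step 4: x = 2*(-30) + (2)*(-12) + (2) = -82 — matches.
Step 5: x = 2*(-82) + (2)*(-30) + (2) = -222 — confirmed correct.
Step 6: x = 2*(-222) + (2)*(-82) + (2) = -606 — checks out.
Step 7: x = 2*(-606) + (2)*(-222) + (2) = -1654 — agrees with the transcript.
Step 8: x = 2*(-1654) + (2)*(-606) + (2) = -4518 — exactly as logged.
Step 9: x = 2*(-4518) + (2)*(-1654) + (2) = -12342 — agrees with the transcript.
Step 10: x = 2*(-12342) + (2)*(-4518) + (2) = -33718 — same as recorded.
Each recorded entry agrees with the recomputation.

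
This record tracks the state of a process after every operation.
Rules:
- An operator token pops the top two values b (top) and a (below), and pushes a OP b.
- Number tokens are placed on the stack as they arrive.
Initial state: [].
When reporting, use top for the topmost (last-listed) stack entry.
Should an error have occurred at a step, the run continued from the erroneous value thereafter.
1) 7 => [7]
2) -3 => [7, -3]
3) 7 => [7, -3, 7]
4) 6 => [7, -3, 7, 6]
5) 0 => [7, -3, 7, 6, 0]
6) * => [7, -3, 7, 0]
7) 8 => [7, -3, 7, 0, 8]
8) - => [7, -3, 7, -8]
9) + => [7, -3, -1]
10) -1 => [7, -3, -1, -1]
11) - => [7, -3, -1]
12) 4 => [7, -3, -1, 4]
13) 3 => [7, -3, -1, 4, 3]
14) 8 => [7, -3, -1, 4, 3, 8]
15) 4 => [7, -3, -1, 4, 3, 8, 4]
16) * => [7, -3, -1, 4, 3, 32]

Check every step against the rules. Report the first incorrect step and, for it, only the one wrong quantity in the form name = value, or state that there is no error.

step 11, top = 0

Step 1: push 7: top = 7 — verified.
Step 2: push -3: top = -3 — no discrepancy.
Step 3: push 7: top = 7 — no discrepancy.
Step 4: push 6: top = 6 — confirmed correct.
Step 5: push 0: top = 0 — agrees with the record.
Step 6: 6 * 0 = 0 — verified.
Step 7: push 8: top = 8 — consistent with the record.
Step 8: 0 - 8 = -8 — no discrepancy.
Step 9: 7 + -8 = -1 — confirmed correct.
Step 10: push -1: top = -1 — verified.
Step 11: -1 - -1 = 0 — the record has a different value.
First incorrect step: 11; the correct value is top = 0.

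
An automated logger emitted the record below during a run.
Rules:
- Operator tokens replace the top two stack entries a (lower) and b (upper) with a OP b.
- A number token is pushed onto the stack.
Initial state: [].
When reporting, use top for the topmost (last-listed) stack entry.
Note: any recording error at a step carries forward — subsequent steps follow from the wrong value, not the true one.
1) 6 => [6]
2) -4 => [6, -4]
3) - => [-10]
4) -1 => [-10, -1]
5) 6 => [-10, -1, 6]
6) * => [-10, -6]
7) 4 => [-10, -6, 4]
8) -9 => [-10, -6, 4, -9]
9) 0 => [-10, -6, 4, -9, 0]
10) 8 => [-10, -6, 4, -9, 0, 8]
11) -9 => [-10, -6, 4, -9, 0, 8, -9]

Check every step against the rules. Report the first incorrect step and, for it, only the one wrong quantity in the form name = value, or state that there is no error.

step 3, top = 10

step 1: push 6: top = 6 -> consistent with the record
step 2: push -4: top = -4 -> matches
step 3: 6 - -4 = 10 -> this is not what the record shows
The audit stops at step 3: the recorded entry is wrong and should be top = 10.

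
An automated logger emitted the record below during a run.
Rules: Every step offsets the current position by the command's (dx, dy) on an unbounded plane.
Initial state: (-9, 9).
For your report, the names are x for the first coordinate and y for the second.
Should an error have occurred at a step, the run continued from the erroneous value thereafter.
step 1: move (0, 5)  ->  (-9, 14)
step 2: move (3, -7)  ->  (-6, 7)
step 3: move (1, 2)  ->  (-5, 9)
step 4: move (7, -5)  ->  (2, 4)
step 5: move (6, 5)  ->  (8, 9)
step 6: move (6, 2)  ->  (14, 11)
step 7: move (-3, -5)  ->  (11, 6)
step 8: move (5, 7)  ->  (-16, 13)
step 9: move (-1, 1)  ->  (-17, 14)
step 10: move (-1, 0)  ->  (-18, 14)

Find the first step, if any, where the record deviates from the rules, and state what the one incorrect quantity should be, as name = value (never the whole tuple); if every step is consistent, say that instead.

step 8, x = 16

step 1: x = -9 + (0) = -9, y = 9 + (5) = 14 -> checks out
step 2: x = -9 + (3) = -6, y = 14 + (-7) = 7 -> matches
step 3: x = -6 + (1) = -5, y = 7 + (2) = 9 -> confirmed correct
step 4: x = -5 + (7) = 2, y = 9 + (-5) = 4 -> agrees with the record
step 5: x = 2 + (6) = 8, y = 4 + (5) = 9 -> in agreement
step 6: x = 8 + (6) = 14, y = 9 + (2) = 11 -> confirmed correct
step 7: x = 14 + (-3) = 11, y = 11 + (-5) = 6 -> matches
step 8: x = 11 + (5) = 16, y = 6 + (7) = 13 -> the record has a different value
The audit stops at step 8: the recorded entry is wrong and should be x = 16.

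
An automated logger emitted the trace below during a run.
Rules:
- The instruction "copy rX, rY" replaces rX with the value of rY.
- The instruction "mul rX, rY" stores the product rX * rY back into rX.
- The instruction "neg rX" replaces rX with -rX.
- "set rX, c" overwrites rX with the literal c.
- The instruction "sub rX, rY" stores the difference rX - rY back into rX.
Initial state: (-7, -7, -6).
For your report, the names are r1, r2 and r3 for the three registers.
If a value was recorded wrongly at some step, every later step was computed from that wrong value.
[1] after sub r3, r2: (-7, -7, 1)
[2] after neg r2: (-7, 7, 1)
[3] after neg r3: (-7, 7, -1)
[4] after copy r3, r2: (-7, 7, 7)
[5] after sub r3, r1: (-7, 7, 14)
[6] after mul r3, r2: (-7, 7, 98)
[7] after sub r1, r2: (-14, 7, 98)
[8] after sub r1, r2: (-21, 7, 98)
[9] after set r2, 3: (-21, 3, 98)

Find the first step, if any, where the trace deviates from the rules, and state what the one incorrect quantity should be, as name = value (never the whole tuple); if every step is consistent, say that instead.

Recomputing the run from the initial state:
step 1: r1 = -7, r2 = -7, r3 = 1
step 2: r1 = -7, r2 = 7, r3 = 1
step 3: r1 = -7, r2 = 7, r3 = -1
step 4: r1 = -7, r2 = 7, r3 = 7
step 5: r1 = -7, r2 = 7, r3 = 14
step 6: r1 = -7, r2 = 7, r3 = 98
step 7: r1 = -14, r2 = 7, r3 = 98
step 8: r1 = -21, r2 = 7, r3 = 98
step 9: r1 = -21, r2 = 3, r3 = 98
This matches the trace at every step.

no error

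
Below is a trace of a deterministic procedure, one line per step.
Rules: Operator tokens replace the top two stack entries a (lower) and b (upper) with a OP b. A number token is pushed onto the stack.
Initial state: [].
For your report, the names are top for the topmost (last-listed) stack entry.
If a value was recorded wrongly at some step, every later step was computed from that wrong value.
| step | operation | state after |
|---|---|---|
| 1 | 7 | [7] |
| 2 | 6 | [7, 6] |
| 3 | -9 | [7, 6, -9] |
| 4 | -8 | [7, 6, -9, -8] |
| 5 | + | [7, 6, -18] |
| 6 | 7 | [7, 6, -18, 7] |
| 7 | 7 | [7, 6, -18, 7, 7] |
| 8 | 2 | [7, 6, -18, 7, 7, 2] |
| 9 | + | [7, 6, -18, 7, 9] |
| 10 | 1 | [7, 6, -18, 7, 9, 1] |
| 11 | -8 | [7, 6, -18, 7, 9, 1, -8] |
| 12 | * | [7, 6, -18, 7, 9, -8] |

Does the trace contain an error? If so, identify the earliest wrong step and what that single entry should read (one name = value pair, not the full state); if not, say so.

step 5, top = -17

1. push 7: top = 7 (no discrepancy)
2. push 6: top = 6 (matches)
3. push -9: top = -9 (confirmed correct)
4. push -8: top = -8 (exactly as logged)
5. -9 + -8 = -17 (first mismatch against the trace)
The earliest wrong entry is at step 5: it should read top = -17.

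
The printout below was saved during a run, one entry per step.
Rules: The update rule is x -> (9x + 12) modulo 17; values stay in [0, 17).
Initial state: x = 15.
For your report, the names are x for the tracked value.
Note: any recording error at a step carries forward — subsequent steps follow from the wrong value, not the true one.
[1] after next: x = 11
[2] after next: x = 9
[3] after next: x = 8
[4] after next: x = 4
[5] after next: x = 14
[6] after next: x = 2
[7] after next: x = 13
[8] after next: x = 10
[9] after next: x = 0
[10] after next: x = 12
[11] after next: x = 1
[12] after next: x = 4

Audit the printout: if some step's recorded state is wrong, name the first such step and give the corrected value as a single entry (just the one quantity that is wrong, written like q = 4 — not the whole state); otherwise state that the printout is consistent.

step 1: x = (9*15 + 12) mod 17 = 11 -> same as recorded
step 2: x = (9*11 + 12) mod 17 = 9 -> no discrepancy
step 3: x = (9*9 + 12) mod 17 = 8 -> same as recorded
step 4: x = (9*8 + 12) mod 17 = 16 -> first mismatch against the printout
Conclusion: step 4 carries the first error; the entry should be x = 16.

step 4, x = 16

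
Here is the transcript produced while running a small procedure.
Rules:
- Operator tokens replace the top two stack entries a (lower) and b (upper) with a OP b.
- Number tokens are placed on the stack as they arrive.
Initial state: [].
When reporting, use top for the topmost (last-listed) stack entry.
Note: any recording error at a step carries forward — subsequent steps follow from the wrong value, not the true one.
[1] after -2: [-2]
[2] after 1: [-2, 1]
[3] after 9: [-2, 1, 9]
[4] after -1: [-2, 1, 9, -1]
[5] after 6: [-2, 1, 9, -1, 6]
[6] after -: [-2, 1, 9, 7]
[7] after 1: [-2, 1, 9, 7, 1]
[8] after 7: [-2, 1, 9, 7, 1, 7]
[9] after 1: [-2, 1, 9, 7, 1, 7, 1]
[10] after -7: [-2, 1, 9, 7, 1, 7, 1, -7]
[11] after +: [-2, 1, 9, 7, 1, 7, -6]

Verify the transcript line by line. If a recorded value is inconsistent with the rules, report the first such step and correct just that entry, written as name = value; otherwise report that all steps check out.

step 6, top = -7

Step 1: push -2: top = -2 — checks out.
Step 2: push 1: top = 1 — matches.
Step 3: push 9: top = 9 — no discrepancy.
Step 4: push -1: top = -1 — in agreement.
Step 5: push 6: top = 6 — exactly as logged.
Step 6: -1 - 6 = -7 — the recorded entry deviates here.
First deviation found at step 6; the corrected entry is top = -7.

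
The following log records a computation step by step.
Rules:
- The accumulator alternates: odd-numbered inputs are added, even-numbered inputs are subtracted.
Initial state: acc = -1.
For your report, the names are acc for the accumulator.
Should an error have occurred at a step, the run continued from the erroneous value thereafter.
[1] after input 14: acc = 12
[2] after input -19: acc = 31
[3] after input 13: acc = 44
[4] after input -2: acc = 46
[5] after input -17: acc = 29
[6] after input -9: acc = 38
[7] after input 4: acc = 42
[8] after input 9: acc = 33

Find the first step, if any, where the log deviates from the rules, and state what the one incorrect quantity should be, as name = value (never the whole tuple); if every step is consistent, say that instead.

1. acc = -1 + 14 = 13 (the recorded entry deviates here)
First deviation found at step 1; the corrected entry is acc = 13.

step 1, acc = 13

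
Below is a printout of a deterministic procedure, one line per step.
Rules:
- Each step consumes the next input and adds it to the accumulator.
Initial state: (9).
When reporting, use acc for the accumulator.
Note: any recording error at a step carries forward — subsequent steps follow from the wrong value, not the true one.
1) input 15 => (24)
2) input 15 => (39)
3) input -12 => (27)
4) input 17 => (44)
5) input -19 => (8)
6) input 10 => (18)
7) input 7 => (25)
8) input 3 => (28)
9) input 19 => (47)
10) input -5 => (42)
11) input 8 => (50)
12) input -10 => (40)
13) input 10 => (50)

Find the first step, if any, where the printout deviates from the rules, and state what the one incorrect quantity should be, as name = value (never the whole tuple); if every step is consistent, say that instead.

1. acc = 9 + 15 = 24 (checks out)
2. acc = 24 + 15 = 39 (verified)
3. acc = 39 + -12 = 27 (no discrepancy)
4. acc = 27 + 17 = 44 (no discrepancy)
5. acc = 44 + -19 = 25 (the recorded entry deviates here)
The earliest wrong entry is at step 5: it should read acc = 25.

step 5, acc = 25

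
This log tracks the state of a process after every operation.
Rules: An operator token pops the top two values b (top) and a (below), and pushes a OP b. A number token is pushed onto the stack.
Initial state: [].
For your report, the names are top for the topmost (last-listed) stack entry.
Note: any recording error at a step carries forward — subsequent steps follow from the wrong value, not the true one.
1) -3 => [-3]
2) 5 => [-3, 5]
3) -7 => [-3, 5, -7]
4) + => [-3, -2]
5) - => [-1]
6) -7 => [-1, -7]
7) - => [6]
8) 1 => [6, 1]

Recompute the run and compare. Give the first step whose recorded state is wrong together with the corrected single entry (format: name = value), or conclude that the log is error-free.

Recomputing the run from the initial state:
step 1: [-3]
step 2: [-3, 5]
step 3: [-3, 5, -7]
step 4: [-3, -2]
step 5: [-1]
step 6: [-1, -7]
step 7: [6]
step 8: [6, 1]
This matches the log at every step.

no error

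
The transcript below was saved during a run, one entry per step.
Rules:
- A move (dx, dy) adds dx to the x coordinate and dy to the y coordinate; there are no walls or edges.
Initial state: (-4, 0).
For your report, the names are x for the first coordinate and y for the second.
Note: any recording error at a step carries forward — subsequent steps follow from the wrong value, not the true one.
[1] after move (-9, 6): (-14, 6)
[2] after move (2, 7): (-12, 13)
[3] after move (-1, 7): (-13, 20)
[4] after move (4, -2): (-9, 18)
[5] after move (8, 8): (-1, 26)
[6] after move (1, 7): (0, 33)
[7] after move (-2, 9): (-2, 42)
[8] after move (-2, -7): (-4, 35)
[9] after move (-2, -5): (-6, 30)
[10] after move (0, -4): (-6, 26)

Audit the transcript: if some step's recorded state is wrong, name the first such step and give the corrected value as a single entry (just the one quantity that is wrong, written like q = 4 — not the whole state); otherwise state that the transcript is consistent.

step 1, x = -13

Recomputing the run from the initial state:
step 1: x = -13, y = 6
step 2: x = -11, y = 13
step 3: x = -12, y = 20
step 4: x = -8, y = 18
step 5: x = 0, y = 26
step 6: x = 1, y = 33
step 7: x = -1, y = 42
step 8: x = -3, y = 35
step 9: x = -5, y = 30
step 10: x = -5, y = 26
The first disagreement with the transcript is at step 1, where the value should be x = -13.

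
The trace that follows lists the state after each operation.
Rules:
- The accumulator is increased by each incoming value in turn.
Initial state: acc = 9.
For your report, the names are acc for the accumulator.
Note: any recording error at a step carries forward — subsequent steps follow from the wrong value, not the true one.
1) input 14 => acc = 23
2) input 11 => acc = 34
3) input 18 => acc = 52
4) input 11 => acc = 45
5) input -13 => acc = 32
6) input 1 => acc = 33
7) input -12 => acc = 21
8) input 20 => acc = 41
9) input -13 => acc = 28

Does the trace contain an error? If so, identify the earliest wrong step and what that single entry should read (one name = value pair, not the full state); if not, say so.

step 4, acc = 63

Recomputing the run from the initial state:
step 1: acc = 23
step 2: acc = 34
step 3: acc = 52
step 4: acc = 63
step 5: acc = 50
step 6: acc = 51
step 7: acc = 39
step 8: acc = 59
step 9: acc = 46
The first disagreement with the trace is at step 4, where the value should be acc = 63.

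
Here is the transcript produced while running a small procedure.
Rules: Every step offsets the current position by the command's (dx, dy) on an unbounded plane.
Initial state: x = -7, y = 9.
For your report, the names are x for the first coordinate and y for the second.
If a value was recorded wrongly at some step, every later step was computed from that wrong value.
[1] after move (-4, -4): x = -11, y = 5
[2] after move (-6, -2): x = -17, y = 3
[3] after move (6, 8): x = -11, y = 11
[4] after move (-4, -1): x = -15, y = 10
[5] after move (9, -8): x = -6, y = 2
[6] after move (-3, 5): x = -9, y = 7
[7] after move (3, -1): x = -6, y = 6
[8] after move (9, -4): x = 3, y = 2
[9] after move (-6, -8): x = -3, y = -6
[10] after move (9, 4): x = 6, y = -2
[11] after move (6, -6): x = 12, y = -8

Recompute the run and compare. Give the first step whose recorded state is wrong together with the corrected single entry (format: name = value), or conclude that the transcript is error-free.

no error

Step 1: x = -7 + (-4) = -11, y = 9 + (-4) = 5 — same as recorded.
Step 2: x = -11 + (-6) = -17, y = 5 + (-2) = 3 — verified.
Step 3: x = -17 + (6) = -11, y = 3 + (8) = 11 — same as recorded.
Step 4: x = -11 + (-4) = -15, y = 11 + (-1) = 10 — verified.
Step 5: x = -15 + (9) = -6, y = 10 + (-8) = 2 — confirmed correct.
Step 6: x = -6 + (-3) = -9, y = 2 + (5) = 7 — matches.
Step 7: x = -9 + (3) = -6, y = 7 + (-1) = 6 — confirmed correct.
Step 8: x = -6 + (9) = 3, y = 6 + (-4) = 2 — consistent with the transcript.
Step 9: x = 3 + (-6) = -3, y = 2 + (-8) = -6 — checks out.
Step 10: x = -3 + (9) = 6, y = -6 + (4) = -2 — matches.
Step 11: x = 6 + (6) = 12, y = -2 + (-6) = -8 — verified.
Nothing is out of place; the run is error-free.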